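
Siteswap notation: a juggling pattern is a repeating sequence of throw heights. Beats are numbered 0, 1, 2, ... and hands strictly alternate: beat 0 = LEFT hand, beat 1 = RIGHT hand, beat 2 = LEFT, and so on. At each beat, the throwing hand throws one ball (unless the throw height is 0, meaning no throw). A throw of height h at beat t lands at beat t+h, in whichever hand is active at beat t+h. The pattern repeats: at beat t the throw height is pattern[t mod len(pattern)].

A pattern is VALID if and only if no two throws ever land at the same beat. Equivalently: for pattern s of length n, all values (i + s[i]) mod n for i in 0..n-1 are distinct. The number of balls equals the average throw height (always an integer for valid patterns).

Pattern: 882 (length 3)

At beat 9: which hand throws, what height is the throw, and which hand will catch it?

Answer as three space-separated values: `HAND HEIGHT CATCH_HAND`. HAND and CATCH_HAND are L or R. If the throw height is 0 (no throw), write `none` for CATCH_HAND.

Beat 9: 9 mod 2 = 1, so hand = R
Throw height = pattern[9 mod 3] = pattern[0] = 8
Lands at beat 9+8=17, 17 mod 2 = 1, so catch hand = R

Answer: R 8 R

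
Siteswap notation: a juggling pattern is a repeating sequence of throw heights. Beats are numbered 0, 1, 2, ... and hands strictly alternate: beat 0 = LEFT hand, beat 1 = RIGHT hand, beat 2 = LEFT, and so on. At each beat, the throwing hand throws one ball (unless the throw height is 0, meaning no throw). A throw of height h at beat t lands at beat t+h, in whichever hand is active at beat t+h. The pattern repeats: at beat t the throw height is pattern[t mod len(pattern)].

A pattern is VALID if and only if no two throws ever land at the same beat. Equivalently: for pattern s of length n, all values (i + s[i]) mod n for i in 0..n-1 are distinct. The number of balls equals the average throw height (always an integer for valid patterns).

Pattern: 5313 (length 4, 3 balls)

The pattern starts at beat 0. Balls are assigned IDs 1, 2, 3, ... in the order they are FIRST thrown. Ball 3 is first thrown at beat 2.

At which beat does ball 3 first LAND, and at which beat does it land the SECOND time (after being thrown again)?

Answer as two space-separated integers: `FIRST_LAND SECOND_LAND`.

Beat 0 (L): throw ball1 h=5 -> lands@5:R; in-air after throw: [b1@5:R]
Beat 1 (R): throw ball2 h=3 -> lands@4:L; in-air after throw: [b2@4:L b1@5:R]
Beat 2 (L): throw ball3 h=1 -> lands@3:R; in-air after throw: [b3@3:R b2@4:L b1@5:R]
Beat 3 (R): throw ball3 h=3 -> lands@6:L; in-air after throw: [b2@4:L b1@5:R b3@6:L]
Beat 4 (L): throw ball2 h=5 -> lands@9:R; in-air after throw: [b1@5:R b3@6:L b2@9:R]
Beat 5 (R): throw ball1 h=3 -> lands@8:L; in-air after throw: [b3@6:L b1@8:L b2@9:R]
Beat 6 (L): throw ball3 h=1 -> lands@7:R; in-air after throw: [b3@7:R b1@8:L b2@9:R]
Ball 3: thrown@2 h=1 -> first land @3; rethrown@3 h=3 -> second land @6

Answer: 3 6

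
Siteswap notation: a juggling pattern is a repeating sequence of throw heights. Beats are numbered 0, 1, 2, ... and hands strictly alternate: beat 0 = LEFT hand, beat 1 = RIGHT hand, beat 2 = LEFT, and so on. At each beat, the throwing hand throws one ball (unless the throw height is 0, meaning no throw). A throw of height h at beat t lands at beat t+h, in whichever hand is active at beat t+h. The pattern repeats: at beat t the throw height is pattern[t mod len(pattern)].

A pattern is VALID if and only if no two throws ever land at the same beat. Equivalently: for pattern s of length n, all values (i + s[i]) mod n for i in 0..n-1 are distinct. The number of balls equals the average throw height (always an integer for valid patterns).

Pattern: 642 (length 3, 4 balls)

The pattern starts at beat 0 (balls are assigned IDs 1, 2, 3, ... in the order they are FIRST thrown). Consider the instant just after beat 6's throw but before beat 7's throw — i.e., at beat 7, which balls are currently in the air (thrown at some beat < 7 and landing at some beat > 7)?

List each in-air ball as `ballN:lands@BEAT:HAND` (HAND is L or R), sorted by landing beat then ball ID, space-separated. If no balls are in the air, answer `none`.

Answer: ball3:lands@8:L ball4:lands@9:R ball1:lands@12:L

Derivation:
Beat 0 (L): throw ball1 h=6 -> lands@6:L; in-air after throw: [b1@6:L]
Beat 1 (R): throw ball2 h=4 -> lands@5:R; in-air after throw: [b2@5:R b1@6:L]
Beat 2 (L): throw ball3 h=2 -> lands@4:L; in-air after throw: [b3@4:L b2@5:R b1@6:L]
Beat 3 (R): throw ball4 h=6 -> lands@9:R; in-air after throw: [b3@4:L b2@5:R b1@6:L b4@9:R]
Beat 4 (L): throw ball3 h=4 -> lands@8:L; in-air after throw: [b2@5:R b1@6:L b3@8:L b4@9:R]
Beat 5 (R): throw ball2 h=2 -> lands@7:R; in-air after throw: [b1@6:L b2@7:R b3@8:L b4@9:R]
Beat 6 (L): throw ball1 h=6 -> lands@12:L; in-air after throw: [b2@7:R b3@8:L b4@9:R b1@12:L]
Beat 7 (R): throw ball2 h=4 -> lands@11:R; in-air after throw: [b3@8:L b4@9:R b2@11:R b1@12:L]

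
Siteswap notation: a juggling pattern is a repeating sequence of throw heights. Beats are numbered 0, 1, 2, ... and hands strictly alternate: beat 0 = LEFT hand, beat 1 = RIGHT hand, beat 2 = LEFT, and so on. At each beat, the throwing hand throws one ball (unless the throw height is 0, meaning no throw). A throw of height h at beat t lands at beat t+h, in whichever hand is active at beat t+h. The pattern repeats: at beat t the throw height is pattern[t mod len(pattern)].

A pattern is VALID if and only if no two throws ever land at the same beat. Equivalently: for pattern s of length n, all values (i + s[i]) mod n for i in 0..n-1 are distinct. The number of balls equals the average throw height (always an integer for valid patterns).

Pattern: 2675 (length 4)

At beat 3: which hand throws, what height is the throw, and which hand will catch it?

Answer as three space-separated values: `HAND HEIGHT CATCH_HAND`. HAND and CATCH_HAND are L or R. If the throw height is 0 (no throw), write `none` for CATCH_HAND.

Beat 3: 3 mod 2 = 1, so hand = R
Throw height = pattern[3 mod 4] = pattern[3] = 5
Lands at beat 3+5=8, 8 mod 2 = 0, so catch hand = L

Answer: R 5 L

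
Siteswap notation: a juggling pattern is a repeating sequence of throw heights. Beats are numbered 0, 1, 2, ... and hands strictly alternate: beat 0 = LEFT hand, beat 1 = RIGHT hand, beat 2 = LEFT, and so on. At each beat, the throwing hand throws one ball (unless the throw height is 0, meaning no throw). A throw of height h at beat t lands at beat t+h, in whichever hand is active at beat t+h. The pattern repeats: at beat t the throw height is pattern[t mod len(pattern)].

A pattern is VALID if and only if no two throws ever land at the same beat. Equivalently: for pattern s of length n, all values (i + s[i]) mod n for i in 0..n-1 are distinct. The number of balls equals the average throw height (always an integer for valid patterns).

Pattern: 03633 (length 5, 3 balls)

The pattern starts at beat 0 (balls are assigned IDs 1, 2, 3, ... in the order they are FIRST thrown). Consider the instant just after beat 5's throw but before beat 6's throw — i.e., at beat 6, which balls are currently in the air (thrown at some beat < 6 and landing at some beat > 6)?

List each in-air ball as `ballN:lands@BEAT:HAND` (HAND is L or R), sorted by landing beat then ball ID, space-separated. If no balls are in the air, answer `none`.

Beat 1 (R): throw ball1 h=3 -> lands@4:L; in-air after throw: [b1@4:L]
Beat 2 (L): throw ball2 h=6 -> lands@8:L; in-air after throw: [b1@4:L b2@8:L]
Beat 3 (R): throw ball3 h=3 -> lands@6:L; in-air after throw: [b1@4:L b3@6:L b2@8:L]
Beat 4 (L): throw ball1 h=3 -> lands@7:R; in-air after throw: [b3@6:L b1@7:R b2@8:L]
Beat 6 (L): throw ball3 h=3 -> lands@9:R; in-air after throw: [b1@7:R b2@8:L b3@9:R]

Answer: ball1:lands@7:R ball2:lands@8:L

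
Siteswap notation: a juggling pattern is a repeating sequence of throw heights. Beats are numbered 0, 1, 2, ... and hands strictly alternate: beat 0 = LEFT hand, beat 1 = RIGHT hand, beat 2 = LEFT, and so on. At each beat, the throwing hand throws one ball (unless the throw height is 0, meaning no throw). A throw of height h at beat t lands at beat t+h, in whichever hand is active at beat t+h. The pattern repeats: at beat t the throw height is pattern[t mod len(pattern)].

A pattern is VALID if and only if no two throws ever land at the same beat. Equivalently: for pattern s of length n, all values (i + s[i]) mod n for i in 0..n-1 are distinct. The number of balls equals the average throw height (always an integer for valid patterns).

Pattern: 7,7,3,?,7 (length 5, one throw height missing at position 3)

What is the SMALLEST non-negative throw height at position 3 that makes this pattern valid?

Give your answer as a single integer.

i=0: (0 + 7) mod 5 = 2
i=1: (1 + 7) mod 5 = 3
i=2: (2 + 3) mod 5 = 0
i=3: s[i]=? (unknown)
i=4: (4 + 7) mod 5 = 1
Known residues: [0, 1, 2, 3]; need a permutation of 0..4, so missing residue r = 4
Need (3 + s) mod 5 = 4; smallest s = (4 - 3) mod 5 = 1

Answer: 1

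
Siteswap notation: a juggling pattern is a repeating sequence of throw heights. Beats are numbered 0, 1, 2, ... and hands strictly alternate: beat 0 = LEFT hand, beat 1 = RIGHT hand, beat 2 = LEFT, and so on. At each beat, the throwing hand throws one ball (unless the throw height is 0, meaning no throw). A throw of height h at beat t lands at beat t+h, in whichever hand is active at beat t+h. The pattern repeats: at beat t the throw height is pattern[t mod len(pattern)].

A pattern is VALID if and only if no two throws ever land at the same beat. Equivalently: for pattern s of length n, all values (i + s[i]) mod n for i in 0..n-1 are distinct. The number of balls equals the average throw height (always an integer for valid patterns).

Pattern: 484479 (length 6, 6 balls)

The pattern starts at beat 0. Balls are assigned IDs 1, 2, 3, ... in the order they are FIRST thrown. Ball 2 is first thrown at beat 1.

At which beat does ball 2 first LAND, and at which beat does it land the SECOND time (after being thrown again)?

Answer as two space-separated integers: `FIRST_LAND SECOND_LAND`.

Beat 0 (L): throw ball1 h=4 -> lands@4:L; in-air after throw: [b1@4:L]
Beat 1 (R): throw ball2 h=8 -> lands@9:R; in-air after throw: [b1@4:L b2@9:R]
Beat 2 (L): throw ball3 h=4 -> lands@6:L; in-air after throw: [b1@4:L b3@6:L b2@9:R]
Beat 3 (R): throw ball4 h=4 -> lands@7:R; in-air after throw: [b1@4:L b3@6:L b4@7:R b2@9:R]
Beat 4 (L): throw ball1 h=7 -> lands@11:R; in-air after throw: [b3@6:L b4@7:R b2@9:R b1@11:R]
Beat 5 (R): throw ball5 h=9 -> lands@14:L; in-air after throw: [b3@6:L b4@7:R b2@9:R b1@11:R b5@14:L]
Beat 6 (L): throw ball3 h=4 -> lands@10:L; in-air after throw: [b4@7:R b2@9:R b3@10:L b1@11:R b5@14:L]
Beat 7 (R): throw ball4 h=8 -> lands@15:R; in-air after throw: [b2@9:R b3@10:L b1@11:R b5@14:L b4@15:R]
Beat 8 (L): throw ball6 h=4 -> lands@12:L; in-air after throw: [b2@9:R b3@10:L b1@11:R b6@12:L b5@14:L b4@15:R]
Beat 9 (R): throw ball2 h=4 -> lands@13:R; in-air after throw: [b3@10:L b1@11:R b6@12:L b2@13:R b5@14:L b4@15:R]
Beat 10 (L): throw ball3 h=7 -> lands@17:R; in-air after throw: [b1@11:R b6@12:L b2@13:R b5@14:L b4@15:R b3@17:R]
Beat 11 (R): throw ball1 h=9 -> lands@20:L; in-air after throw: [b6@12:L b2@13:R b5@14:L b4@15:R b3@17:R b1@20:L]
Ball 2: thrown@1 h=8 -> first land @9; rethrown@9 h=4 -> second land @13

Answer: 9 13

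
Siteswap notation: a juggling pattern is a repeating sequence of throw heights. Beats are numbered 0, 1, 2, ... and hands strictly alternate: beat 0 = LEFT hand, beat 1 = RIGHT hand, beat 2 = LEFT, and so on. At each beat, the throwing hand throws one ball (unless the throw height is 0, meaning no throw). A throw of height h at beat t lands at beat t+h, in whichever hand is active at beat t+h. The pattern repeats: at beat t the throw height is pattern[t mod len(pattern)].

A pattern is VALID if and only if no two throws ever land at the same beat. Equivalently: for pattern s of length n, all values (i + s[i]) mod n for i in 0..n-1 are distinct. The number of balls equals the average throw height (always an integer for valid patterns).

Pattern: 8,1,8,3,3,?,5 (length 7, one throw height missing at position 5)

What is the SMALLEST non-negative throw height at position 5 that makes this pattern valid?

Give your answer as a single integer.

Answer: 0

Derivation:
i=0: (0 + 8) mod 7 = 1
i=1: (1 + 1) mod 7 = 2
i=2: (2 + 8) mod 7 = 3
i=3: (3 + 3) mod 7 = 6
i=4: (4 + 3) mod 7 = 0
i=5: s[i]=? (unknown)
i=6: (6 + 5) mod 7 = 4
Known residues: [0, 1, 2, 3, 4, 6]; need a permutation of 0..6, so missing residue r = 5
Need (5 + s) mod 7 = 5; smallest s = (5 - 5) mod 7 = 0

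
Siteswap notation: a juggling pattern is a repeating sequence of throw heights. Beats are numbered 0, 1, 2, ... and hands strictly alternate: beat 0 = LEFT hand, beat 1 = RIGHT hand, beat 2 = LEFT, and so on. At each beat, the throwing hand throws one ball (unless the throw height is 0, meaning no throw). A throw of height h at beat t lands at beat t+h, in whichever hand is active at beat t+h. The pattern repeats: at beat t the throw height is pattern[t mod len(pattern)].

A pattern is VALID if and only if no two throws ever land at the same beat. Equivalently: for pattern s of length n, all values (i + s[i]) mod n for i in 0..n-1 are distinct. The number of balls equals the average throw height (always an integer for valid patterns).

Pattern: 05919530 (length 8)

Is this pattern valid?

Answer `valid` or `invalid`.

Answer: valid

Derivation:
i=0: (i + s[i]) mod n = (0 + 0) mod 8 = 0
i=1: (i + s[i]) mod n = (1 + 5) mod 8 = 6
i=2: (i + s[i]) mod n = (2 + 9) mod 8 = 3
i=3: (i + s[i]) mod n = (3 + 1) mod 8 = 4
i=4: (i + s[i]) mod n = (4 + 9) mod 8 = 5
i=5: (i + s[i]) mod n = (5 + 5) mod 8 = 2
i=6: (i + s[i]) mod n = (6 + 3) mod 8 = 1
i=7: (i + s[i]) mod n = (7 + 0) mod 8 = 7
Residues: [0, 6, 3, 4, 5, 2, 1, 7], distinct: True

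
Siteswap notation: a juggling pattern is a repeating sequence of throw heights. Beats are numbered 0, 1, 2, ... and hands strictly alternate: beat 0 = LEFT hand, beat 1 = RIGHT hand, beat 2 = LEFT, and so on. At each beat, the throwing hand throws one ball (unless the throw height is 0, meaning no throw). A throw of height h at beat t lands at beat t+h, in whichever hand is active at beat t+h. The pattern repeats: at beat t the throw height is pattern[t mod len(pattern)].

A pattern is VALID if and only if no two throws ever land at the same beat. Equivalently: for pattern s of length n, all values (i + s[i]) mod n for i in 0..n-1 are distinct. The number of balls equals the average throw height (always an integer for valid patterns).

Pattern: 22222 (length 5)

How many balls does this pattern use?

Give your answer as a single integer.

Answer: 2

Derivation:
Pattern = [2, 2, 2, 2, 2], length n = 5
  position 0: throw height = 2, running sum = 2
  position 1: throw height = 2, running sum = 4
  position 2: throw height = 2, running sum = 6
  position 3: throw height = 2, running sum = 8
  position 4: throw height = 2, running sum = 10
Total sum = 10; balls = sum / n = 10 / 5 = 2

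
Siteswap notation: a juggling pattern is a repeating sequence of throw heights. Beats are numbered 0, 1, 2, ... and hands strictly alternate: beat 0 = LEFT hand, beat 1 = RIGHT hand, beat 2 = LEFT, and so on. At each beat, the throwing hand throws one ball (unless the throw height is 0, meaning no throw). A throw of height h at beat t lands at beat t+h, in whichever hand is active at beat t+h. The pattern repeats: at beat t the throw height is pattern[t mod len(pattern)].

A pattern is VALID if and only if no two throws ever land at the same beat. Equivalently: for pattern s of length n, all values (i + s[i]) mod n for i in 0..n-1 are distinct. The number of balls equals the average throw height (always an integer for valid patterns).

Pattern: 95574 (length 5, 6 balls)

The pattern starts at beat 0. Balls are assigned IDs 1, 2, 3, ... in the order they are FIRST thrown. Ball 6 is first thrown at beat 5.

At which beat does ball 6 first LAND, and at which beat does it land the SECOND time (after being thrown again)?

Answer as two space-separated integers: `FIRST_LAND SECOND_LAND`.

Beat 0 (L): throw ball1 h=9 -> lands@9:R; in-air after throw: [b1@9:R]
Beat 1 (R): throw ball2 h=5 -> lands@6:L; in-air after throw: [b2@6:L b1@9:R]
Beat 2 (L): throw ball3 h=5 -> lands@7:R; in-air after throw: [b2@6:L b3@7:R b1@9:R]
Beat 3 (R): throw ball4 h=7 -> lands@10:L; in-air after throw: [b2@6:L b3@7:R b1@9:R b4@10:L]
Beat 4 (L): throw ball5 h=4 -> lands@8:L; in-air after throw: [b2@6:L b3@7:R b5@8:L b1@9:R b4@10:L]
Beat 5 (R): throw ball6 h=9 -> lands@14:L; in-air after throw: [b2@6:L b3@7:R b5@8:L b1@9:R b4@10:L b6@14:L]
Beat 6 (L): throw ball2 h=5 -> lands@11:R; in-air after throw: [b3@7:R b5@8:L b1@9:R b4@10:L b2@11:R b6@14:L]
Beat 7 (R): throw ball3 h=5 -> lands@12:L; in-air after throw: [b5@8:L b1@9:R b4@10:L b2@11:R b3@12:L b6@14:L]
Beat 8 (L): throw ball5 h=7 -> lands@15:R; in-air after throw: [b1@9:R b4@10:L b2@11:R b3@12:L b6@14:L b5@15:R]
Beat 9 (R): throw ball1 h=4 -> lands@13:R; in-air after throw: [b4@10:L b2@11:R b3@12:L b1@13:R b6@14:L b5@15:R]
Beat 10 (L): throw ball4 h=9 -> lands@19:R; in-air after throw: [b2@11:R b3@12:L b1@13:R b6@14:L b5@15:R b4@19:R]
Beat 11 (R): throw ball2 h=5 -> lands@16:L; in-air after throw: [b3@12:L b1@13:R b6@14:L b5@15:R b2@16:L b4@19:R]
Beat 12 (L): throw ball3 h=5 -> lands@17:R; in-air after throw: [b1@13:R b6@14:L b5@15:R b2@16:L b3@17:R b4@19:R]
Beat 13 (R): throw ball1 h=7 -> lands@20:L; in-air after throw: [b6@14:L b5@15:R b2@16:L b3@17:R b4@19:R b1@20:L]
Beat 14 (L): throw ball6 h=4 -> lands@18:L; in-air after throw: [b5@15:R b2@16:L b3@17:R b6@18:L b4@19:R b1@20:L]
Beat 15 (R): throw ball5 h=9 -> lands@24:L; in-air after throw: [b2@16:L b3@17:R b6@18:L b4@19:R b1@20:L b5@24:L]
Beat 16 (L): throw ball2 h=5 -> lands@21:R; in-air after throw: [b3@17:R b6@18:L b4@19:R b1@20:L b2@21:R b5@24:L]
Beat 17 (R): throw ball3 h=5 -> lands@22:L; in-air after throw: [b6@18:L b4@19:R b1@20:L b2@21:R b3@22:L b5@24:L]
Beat 18 (L): throw ball6 h=7 -> lands@25:R; in-air after throw: [b4@19:R b1@20:L b2@21:R b3@22:L b5@24:L b6@25:R]
Ball 6: thrown@5 h=9 -> first land @14; rethrown@14 h=4 -> second land @18

Answer: 14 18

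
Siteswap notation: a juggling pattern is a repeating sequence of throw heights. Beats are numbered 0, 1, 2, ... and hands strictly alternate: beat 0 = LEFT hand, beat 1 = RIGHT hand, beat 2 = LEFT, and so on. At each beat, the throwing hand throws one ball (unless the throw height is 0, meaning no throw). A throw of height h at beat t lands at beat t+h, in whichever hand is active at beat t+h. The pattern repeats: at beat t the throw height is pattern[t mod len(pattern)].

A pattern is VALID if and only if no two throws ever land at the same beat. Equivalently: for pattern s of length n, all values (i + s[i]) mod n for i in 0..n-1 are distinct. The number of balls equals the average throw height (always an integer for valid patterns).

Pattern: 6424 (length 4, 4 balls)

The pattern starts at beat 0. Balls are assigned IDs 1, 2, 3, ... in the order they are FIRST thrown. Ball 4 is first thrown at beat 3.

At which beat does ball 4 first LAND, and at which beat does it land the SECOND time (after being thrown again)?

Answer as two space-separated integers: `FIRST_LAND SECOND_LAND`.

Beat 0 (L): throw ball1 h=6 -> lands@6:L; in-air after throw: [b1@6:L]
Beat 1 (R): throw ball2 h=4 -> lands@5:R; in-air after throw: [b2@5:R b1@6:L]
Beat 2 (L): throw ball3 h=2 -> lands@4:L; in-air after throw: [b3@4:L b2@5:R b1@6:L]
Beat 3 (R): throw ball4 h=4 -> lands@7:R; in-air after throw: [b3@4:L b2@5:R b1@6:L b4@7:R]
Beat 4 (L): throw ball3 h=6 -> lands@10:L; in-air after throw: [b2@5:R b1@6:L b4@7:R b3@10:L]
Beat 5 (R): throw ball2 h=4 -> lands@9:R; in-air after throw: [b1@6:L b4@7:R b2@9:R b3@10:L]
Beat 6 (L): throw ball1 h=2 -> lands@8:L; in-air after throw: [b4@7:R b1@8:L b2@9:R b3@10:L]
Beat 7 (R): throw ball4 h=4 -> lands@11:R; in-air after throw: [b1@8:L b2@9:R b3@10:L b4@11:R]
Beat 8 (L): throw ball1 h=6 -> lands@14:L; in-air after throw: [b2@9:R b3@10:L b4@11:R b1@14:L]
Beat 9 (R): throw ball2 h=4 -> lands@13:R; in-air after throw: [b3@10:L b4@11:R b2@13:R b1@14:L]
Beat 10 (L): throw ball3 h=2 -> lands@12:L; in-air after throw: [b4@11:R b3@12:L b2@13:R b1@14:L]
Beat 11 (R): throw ball4 h=4 -> lands@15:R; in-air after throw: [b3@12:L b2@13:R b1@14:L b4@15:R]
Ball 4: thrown@3 h=4 -> first land @7; rethrown@7 h=4 -> second land @11

Answer: 7 11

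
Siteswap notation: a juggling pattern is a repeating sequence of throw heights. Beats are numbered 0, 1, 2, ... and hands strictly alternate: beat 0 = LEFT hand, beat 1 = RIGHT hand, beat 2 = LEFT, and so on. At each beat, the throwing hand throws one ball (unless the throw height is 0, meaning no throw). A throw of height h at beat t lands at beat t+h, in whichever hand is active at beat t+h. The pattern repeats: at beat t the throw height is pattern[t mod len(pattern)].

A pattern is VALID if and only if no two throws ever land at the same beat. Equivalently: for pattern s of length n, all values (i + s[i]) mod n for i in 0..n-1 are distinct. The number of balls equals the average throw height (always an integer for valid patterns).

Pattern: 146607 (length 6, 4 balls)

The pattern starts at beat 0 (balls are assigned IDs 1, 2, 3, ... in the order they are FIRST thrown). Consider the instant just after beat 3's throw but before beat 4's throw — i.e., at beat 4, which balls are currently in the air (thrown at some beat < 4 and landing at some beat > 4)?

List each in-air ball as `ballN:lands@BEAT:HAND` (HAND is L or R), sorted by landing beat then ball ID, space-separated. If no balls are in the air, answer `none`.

Answer: ball1:lands@5:R ball2:lands@8:L ball3:lands@9:R

Derivation:
Beat 0 (L): throw ball1 h=1 -> lands@1:R; in-air after throw: [b1@1:R]
Beat 1 (R): throw ball1 h=4 -> lands@5:R; in-air after throw: [b1@5:R]
Beat 2 (L): throw ball2 h=6 -> lands@8:L; in-air after throw: [b1@5:R b2@8:L]
Beat 3 (R): throw ball3 h=6 -> lands@9:R; in-air after throw: [b1@5:R b2@8:L b3@9:R]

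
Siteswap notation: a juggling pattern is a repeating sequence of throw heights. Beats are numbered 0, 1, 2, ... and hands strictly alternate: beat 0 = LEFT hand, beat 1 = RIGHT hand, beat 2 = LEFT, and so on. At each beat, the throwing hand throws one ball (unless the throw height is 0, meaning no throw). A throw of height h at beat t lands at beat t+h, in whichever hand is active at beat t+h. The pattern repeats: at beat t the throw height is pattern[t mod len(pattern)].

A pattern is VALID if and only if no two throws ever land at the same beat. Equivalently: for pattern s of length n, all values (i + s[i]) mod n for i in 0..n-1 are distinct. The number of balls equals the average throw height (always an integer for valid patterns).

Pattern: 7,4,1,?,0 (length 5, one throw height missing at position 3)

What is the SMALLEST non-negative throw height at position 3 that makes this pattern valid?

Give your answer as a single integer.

i=0: (0 + 7) mod 5 = 2
i=1: (1 + 4) mod 5 = 0
i=2: (2 + 1) mod 5 = 3
i=3: s[i]=? (unknown)
i=4: (4 + 0) mod 5 = 4
Known residues: [0, 2, 3, 4]; need a permutation of 0..4, so missing residue r = 1
Need (3 + s) mod 5 = 1; smallest s = (1 - 3) mod 5 = 3

Answer: 3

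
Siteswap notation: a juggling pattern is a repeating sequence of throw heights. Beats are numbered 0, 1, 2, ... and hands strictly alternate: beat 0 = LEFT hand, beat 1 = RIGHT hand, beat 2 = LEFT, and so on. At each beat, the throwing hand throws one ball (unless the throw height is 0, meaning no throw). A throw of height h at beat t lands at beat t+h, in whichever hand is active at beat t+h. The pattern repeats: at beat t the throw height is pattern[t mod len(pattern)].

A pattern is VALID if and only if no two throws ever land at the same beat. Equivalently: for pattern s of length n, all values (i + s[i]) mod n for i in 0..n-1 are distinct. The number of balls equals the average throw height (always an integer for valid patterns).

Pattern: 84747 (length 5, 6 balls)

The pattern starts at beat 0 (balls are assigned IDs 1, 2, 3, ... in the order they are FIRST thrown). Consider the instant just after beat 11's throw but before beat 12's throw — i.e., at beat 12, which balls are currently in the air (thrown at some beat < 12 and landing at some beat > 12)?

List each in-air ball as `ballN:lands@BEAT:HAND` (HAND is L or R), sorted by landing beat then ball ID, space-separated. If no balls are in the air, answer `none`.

Beat 0 (L): throw ball1 h=8 -> lands@8:L; in-air after throw: [b1@8:L]
Beat 1 (R): throw ball2 h=4 -> lands@5:R; in-air after throw: [b2@5:R b1@8:L]
Beat 2 (L): throw ball3 h=7 -> lands@9:R; in-air after throw: [b2@5:R b1@8:L b3@9:R]
Beat 3 (R): throw ball4 h=4 -> lands@7:R; in-air after throw: [b2@5:R b4@7:R b1@8:L b3@9:R]
Beat 4 (L): throw ball5 h=7 -> lands@11:R; in-air after throw: [b2@5:R b4@7:R b1@8:L b3@9:R b5@11:R]
Beat 5 (R): throw ball2 h=8 -> lands@13:R; in-air after throw: [b4@7:R b1@8:L b3@9:R b5@11:R b2@13:R]
Beat 6 (L): throw ball6 h=4 -> lands@10:L; in-air after throw: [b4@7:R b1@8:L b3@9:R b6@10:L b5@11:R b2@13:R]
Beat 7 (R): throw ball4 h=7 -> lands@14:L; in-air after throw: [b1@8:L b3@9:R b6@10:L b5@11:R b2@13:R b4@14:L]
Beat 8 (L): throw ball1 h=4 -> lands@12:L; in-air after throw: [b3@9:R b6@10:L b5@11:R b1@12:L b2@13:R b4@14:L]
Beat 9 (R): throw ball3 h=7 -> lands@16:L; in-air after throw: [b6@10:L b5@11:R b1@12:L b2@13:R b4@14:L b3@16:L]
Beat 10 (L): throw ball6 h=8 -> lands@18:L; in-air after throw: [b5@11:R b1@12:L b2@13:R b4@14:L b3@16:L b6@18:L]
Beat 11 (R): throw ball5 h=4 -> lands@15:R; in-air after throw: [b1@12:L b2@13:R b4@14:L b5@15:R b3@16:L b6@18:L]
Beat 12 (L): throw ball1 h=7 -> lands@19:R; in-air after throw: [b2@13:R b4@14:L b5@15:R b3@16:L b6@18:L b1@19:R]

Answer: ball2:lands@13:R ball4:lands@14:L ball5:lands@15:R ball3:lands@16:L ball6:lands@18:L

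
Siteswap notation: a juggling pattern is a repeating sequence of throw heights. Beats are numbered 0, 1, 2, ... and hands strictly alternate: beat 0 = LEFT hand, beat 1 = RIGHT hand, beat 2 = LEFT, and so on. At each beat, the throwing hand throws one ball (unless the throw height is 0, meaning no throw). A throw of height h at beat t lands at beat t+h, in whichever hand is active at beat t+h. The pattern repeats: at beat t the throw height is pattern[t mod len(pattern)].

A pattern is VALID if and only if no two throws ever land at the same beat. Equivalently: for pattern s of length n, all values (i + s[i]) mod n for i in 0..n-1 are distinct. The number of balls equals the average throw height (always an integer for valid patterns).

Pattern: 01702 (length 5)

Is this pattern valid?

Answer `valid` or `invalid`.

i=0: (i + s[i]) mod n = (0 + 0) mod 5 = 0
i=1: (i + s[i]) mod n = (1 + 1) mod 5 = 2
i=2: (i + s[i]) mod n = (2 + 7) mod 5 = 4
i=3: (i + s[i]) mod n = (3 + 0) mod 5 = 3
i=4: (i + s[i]) mod n = (4 + 2) mod 5 = 1
Residues: [0, 2, 4, 3, 1], distinct: True

Answer: valid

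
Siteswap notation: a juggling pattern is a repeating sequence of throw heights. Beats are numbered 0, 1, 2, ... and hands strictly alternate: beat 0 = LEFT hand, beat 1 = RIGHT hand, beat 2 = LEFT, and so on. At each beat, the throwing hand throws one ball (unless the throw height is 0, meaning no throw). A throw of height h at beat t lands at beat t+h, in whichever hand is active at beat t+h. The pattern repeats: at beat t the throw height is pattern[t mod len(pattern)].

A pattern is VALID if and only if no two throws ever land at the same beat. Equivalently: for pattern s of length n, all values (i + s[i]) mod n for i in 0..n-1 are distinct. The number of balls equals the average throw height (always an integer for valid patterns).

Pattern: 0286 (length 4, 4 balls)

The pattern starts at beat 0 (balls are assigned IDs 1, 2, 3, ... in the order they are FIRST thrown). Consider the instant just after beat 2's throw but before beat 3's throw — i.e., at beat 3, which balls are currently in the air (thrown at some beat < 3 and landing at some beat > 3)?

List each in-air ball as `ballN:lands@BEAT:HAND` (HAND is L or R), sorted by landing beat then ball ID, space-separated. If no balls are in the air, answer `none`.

Answer: ball2:lands@10:L

Derivation:
Beat 1 (R): throw ball1 h=2 -> lands@3:R; in-air after throw: [b1@3:R]
Beat 2 (L): throw ball2 h=8 -> lands@10:L; in-air after throw: [b1@3:R b2@10:L]
Beat 3 (R): throw ball1 h=6 -> lands@9:R; in-air after throw: [b1@9:R b2@10:L]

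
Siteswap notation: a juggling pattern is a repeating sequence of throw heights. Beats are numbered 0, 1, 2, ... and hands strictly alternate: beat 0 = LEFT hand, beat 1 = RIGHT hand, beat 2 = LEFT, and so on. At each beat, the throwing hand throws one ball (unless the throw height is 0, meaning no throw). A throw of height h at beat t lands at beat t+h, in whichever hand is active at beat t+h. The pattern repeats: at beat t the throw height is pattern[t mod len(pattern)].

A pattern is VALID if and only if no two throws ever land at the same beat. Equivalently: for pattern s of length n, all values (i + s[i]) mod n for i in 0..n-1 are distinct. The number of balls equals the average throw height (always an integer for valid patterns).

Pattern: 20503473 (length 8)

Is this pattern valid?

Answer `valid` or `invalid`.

Answer: invalid

Derivation:
i=0: (i + s[i]) mod n = (0 + 2) mod 8 = 2
i=1: (i + s[i]) mod n = (1 + 0) mod 8 = 1
i=2: (i + s[i]) mod n = (2 + 5) mod 8 = 7
i=3: (i + s[i]) mod n = (3 + 0) mod 8 = 3
i=4: (i + s[i]) mod n = (4 + 3) mod 8 = 7
i=5: (i + s[i]) mod n = (5 + 4) mod 8 = 1
i=6: (i + s[i]) mod n = (6 + 7) mod 8 = 5
i=7: (i + s[i]) mod n = (7 + 3) mod 8 = 2
Residues: [2, 1, 7, 3, 7, 1, 5, 2], distinct: False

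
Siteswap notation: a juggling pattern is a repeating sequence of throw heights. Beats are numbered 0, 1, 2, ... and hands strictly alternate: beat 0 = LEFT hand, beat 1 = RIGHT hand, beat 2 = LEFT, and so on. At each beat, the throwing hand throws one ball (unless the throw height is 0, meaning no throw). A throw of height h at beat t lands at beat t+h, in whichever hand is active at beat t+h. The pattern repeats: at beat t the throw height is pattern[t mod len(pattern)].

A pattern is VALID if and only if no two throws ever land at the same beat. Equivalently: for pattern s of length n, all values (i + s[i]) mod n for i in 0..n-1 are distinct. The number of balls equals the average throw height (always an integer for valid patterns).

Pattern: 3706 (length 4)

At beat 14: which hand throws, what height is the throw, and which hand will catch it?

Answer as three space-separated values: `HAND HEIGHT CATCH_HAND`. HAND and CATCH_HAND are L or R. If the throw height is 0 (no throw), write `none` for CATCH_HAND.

Beat 14: 14 mod 2 = 0, so hand = L
Throw height = pattern[14 mod 4] = pattern[2] = 0

Answer: L 0 none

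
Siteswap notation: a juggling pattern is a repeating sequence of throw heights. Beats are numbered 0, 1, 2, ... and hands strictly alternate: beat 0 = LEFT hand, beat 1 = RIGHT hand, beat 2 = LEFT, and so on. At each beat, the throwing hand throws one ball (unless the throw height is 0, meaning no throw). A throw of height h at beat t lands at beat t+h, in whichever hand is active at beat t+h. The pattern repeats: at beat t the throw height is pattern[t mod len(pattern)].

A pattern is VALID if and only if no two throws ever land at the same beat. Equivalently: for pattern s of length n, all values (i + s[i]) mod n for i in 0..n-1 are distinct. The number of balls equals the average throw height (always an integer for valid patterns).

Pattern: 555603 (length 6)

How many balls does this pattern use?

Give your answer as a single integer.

Answer: 4

Derivation:
Pattern = [5, 5, 5, 6, 0, 3], length n = 6
  position 0: throw height = 5, running sum = 5
  position 1: throw height = 5, running sum = 10
  position 2: throw height = 5, running sum = 15
  position 3: throw height = 6, running sum = 21
  position 4: throw height = 0, running sum = 21
  position 5: throw height = 3, running sum = 24
Total sum = 24; balls = sum / n = 24 / 6 = 4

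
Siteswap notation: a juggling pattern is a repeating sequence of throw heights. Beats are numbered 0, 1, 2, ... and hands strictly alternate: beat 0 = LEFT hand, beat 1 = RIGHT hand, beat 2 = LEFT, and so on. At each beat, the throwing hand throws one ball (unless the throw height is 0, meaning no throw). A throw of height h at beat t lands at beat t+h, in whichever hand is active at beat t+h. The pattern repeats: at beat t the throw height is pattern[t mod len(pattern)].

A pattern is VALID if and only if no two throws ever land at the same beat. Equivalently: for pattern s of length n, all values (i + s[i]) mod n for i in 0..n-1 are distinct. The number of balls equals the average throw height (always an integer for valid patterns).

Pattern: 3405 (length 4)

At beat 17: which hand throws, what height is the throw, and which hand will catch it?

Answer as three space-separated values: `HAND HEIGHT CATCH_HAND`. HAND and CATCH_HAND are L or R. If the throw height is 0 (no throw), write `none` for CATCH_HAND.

Answer: R 4 R

Derivation:
Beat 17: 17 mod 2 = 1, so hand = R
Throw height = pattern[17 mod 4] = pattern[1] = 4
Lands at beat 17+4=21, 21 mod 2 = 1, so catch hand = R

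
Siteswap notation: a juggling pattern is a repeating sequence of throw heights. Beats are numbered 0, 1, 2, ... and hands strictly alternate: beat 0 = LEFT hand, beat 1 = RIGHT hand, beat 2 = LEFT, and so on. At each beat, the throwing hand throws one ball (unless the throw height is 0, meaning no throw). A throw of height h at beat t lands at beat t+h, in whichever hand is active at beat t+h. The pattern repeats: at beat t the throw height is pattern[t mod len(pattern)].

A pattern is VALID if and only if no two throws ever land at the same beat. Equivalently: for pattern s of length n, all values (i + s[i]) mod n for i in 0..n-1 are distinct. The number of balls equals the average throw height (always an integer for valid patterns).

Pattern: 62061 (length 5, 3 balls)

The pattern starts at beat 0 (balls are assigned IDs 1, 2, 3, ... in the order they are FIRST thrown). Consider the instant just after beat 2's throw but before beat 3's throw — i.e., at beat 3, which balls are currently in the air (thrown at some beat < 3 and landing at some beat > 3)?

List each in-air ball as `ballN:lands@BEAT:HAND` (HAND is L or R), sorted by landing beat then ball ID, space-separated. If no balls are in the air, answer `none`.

Answer: ball1:lands@6:L

Derivation:
Beat 0 (L): throw ball1 h=6 -> lands@6:L; in-air after throw: [b1@6:L]
Beat 1 (R): throw ball2 h=2 -> lands@3:R; in-air after throw: [b2@3:R b1@6:L]
Beat 3 (R): throw ball2 h=6 -> lands@9:R; in-air after throw: [b1@6:L b2@9:R]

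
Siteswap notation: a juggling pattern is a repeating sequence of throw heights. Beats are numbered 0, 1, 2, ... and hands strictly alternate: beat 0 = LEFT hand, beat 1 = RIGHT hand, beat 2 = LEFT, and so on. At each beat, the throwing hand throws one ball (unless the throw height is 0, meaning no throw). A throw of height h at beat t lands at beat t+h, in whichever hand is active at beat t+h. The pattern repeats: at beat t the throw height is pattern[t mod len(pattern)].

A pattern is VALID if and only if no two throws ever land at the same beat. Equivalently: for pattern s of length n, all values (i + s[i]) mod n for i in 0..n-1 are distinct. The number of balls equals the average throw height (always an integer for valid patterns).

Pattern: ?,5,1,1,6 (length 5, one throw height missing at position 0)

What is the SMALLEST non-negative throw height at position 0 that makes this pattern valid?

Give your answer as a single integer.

i=0: s[i]=? (unknown)
i=1: (1 + 5) mod 5 = 1
i=2: (2 + 1) mod 5 = 3
i=3: (3 + 1) mod 5 = 4
i=4: (4 + 6) mod 5 = 0
Known residues: [0, 1, 3, 4]; need a permutation of 0..4, so missing residue r = 2
Need (0 + s) mod 5 = 2; smallest s = (2 - 0) mod 5 = 2

Answer: 2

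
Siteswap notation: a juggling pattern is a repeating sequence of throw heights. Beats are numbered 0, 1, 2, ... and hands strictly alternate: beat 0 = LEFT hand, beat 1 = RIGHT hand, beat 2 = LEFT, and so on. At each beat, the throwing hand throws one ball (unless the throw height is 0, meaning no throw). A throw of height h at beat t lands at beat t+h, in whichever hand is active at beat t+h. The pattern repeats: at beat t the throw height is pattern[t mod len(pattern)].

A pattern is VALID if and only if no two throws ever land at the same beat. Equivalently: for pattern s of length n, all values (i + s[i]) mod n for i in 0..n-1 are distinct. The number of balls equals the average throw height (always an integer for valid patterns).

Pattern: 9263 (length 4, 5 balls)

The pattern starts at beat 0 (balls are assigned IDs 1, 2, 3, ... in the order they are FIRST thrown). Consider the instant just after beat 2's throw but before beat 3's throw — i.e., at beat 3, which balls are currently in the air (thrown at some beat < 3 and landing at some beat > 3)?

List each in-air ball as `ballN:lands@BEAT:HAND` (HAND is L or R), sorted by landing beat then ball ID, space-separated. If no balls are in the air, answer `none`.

Beat 0 (L): throw ball1 h=9 -> lands@9:R; in-air after throw: [b1@9:R]
Beat 1 (R): throw ball2 h=2 -> lands@3:R; in-air after throw: [b2@3:R b1@9:R]
Beat 2 (L): throw ball3 h=6 -> lands@8:L; in-air after throw: [b2@3:R b3@8:L b1@9:R]
Beat 3 (R): throw ball2 h=3 -> lands@6:L; in-air after throw: [b2@6:L b3@8:L b1@9:R]

Answer: ball3:lands@8:L ball1:lands@9:R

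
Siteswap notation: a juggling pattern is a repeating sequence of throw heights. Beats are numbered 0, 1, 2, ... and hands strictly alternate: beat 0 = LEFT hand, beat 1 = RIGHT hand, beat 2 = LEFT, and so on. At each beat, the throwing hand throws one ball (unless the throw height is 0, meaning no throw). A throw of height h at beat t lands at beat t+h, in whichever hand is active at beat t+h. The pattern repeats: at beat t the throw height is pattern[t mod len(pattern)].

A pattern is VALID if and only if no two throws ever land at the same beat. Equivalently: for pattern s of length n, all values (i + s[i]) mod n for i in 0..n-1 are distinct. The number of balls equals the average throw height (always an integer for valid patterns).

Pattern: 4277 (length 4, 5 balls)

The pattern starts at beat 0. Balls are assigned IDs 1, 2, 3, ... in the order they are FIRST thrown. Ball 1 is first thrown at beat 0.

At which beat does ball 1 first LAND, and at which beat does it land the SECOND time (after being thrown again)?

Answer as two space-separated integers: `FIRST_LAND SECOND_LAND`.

Beat 0 (L): throw ball1 h=4 -> lands@4:L; in-air after throw: [b1@4:L]
Beat 1 (R): throw ball2 h=2 -> lands@3:R; in-air after throw: [b2@3:R b1@4:L]
Beat 2 (L): throw ball3 h=7 -> lands@9:R; in-air after throw: [b2@3:R b1@4:L b3@9:R]
Beat 3 (R): throw ball2 h=7 -> lands@10:L; in-air after throw: [b1@4:L b3@9:R b2@10:L]
Beat 4 (L): throw ball1 h=4 -> lands@8:L; in-air after throw: [b1@8:L b3@9:R b2@10:L]
Beat 5 (R): throw ball4 h=2 -> lands@7:R; in-air after throw: [b4@7:R b1@8:L b3@9:R b2@10:L]
Beat 6 (L): throw ball5 h=7 -> lands@13:R; in-air after throw: [b4@7:R b1@8:L b3@9:R b2@10:L b5@13:R]
Beat 7 (R): throw ball4 h=7 -> lands@14:L; in-air after throw: [b1@8:L b3@9:R b2@10:L b5@13:R b4@14:L]
Beat 8 (L): throw ball1 h=4 -> lands@12:L; in-air after throw: [b3@9:R b2@10:L b1@12:L b5@13:R b4@14:L]
Ball 1: thrown@0 h=4 -> first land @4; rethrown@4 h=4 -> second land @8

Answer: 4 8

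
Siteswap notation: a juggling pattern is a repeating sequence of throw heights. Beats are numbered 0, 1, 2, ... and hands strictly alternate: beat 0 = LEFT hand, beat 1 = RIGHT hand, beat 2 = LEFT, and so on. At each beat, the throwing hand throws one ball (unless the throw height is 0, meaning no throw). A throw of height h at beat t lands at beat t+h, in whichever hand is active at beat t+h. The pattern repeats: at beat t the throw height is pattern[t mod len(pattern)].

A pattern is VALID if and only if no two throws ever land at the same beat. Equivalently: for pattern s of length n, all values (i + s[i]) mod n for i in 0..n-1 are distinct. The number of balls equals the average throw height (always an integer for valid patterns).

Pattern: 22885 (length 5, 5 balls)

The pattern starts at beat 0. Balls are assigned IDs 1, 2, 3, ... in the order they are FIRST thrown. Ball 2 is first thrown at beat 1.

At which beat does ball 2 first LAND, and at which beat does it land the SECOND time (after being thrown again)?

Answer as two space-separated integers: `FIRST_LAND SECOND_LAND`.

Answer: 3 11

Derivation:
Beat 0 (L): throw ball1 h=2 -> lands@2:L; in-air after throw: [b1@2:L]
Beat 1 (R): throw ball2 h=2 -> lands@3:R; in-air after throw: [b1@2:L b2@3:R]
Beat 2 (L): throw ball1 h=8 -> lands@10:L; in-air after throw: [b2@3:R b1@10:L]
Beat 3 (R): throw ball2 h=8 -> lands@11:R; in-air after throw: [b1@10:L b2@11:R]
Beat 4 (L): throw ball3 h=5 -> lands@9:R; in-air after throw: [b3@9:R b1@10:L b2@11:R]
Beat 5 (R): throw ball4 h=2 -> lands@7:R; in-air after throw: [b4@7:R b3@9:R b1@10:L b2@11:R]
Beat 6 (L): throw ball5 h=2 -> lands@8:L; in-air after throw: [b4@7:R b5@8:L b3@9:R b1@10:L b2@11:R]
Beat 7 (R): throw ball4 h=8 -> lands@15:R; in-air after throw: [b5@8:L b3@9:R b1@10:L b2@11:R b4@15:R]
Beat 8 (L): throw ball5 h=8 -> lands@16:L; in-air after throw: [b3@9:R b1@10:L b2@11:R b4@15:R b5@16:L]
Beat 9 (R): throw ball3 h=5 -> lands@14:L; in-air after throw: [b1@10:L b2@11:R b3@14:L b4@15:R b5@16:L]
Beat 10 (L): throw ball1 h=2 -> lands@12:L; in-air after throw: [b2@11:R b1@12:L b3@14:L b4@15:R b5@16:L]
Beat 11 (R): throw ball2 h=2 -> lands@13:R; in-air after throw: [b1@12:L b2@13:R b3@14:L b4@15:R b5@16:L]
Ball 2: thrown@1 h=2 -> first land @3; rethrown@3 h=8 -> second land @11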